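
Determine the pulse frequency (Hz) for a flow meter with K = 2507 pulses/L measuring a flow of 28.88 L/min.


Frequency = K * Q / 60 (converting L/min to L/s).
f = 2507 * 28.88 / 60
f = 72402.16 / 60
f = 1206.7 Hz

1206.7 Hz


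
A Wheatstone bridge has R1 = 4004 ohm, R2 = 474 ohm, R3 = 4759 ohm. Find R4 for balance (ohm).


At balance: R1*R4 = R2*R3, so R4 = R2*R3/R1.
R4 = 474 * 4759 / 4004
R4 = 2255766 / 4004
R4 = 563.38 ohm

563.38 ohm


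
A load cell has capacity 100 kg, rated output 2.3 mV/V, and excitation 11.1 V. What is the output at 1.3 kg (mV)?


Vout = rated_output * Vex * (load / capacity).
Vout = 2.3 * 11.1 * (1.3 / 100)
Vout = 2.3 * 11.1 * 0.013
Vout = 0.332 mV

0.332 mV


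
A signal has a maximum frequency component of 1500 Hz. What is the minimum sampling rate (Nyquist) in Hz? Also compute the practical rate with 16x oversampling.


By Nyquist theorem, fs_min = 2 * fmax.
fs_min = 2 * 1500 = 3000 Hz
Practical rate = 16 * fs_min = 16 * 3000 = 48000 Hz

fs_min = 3000 Hz, fs_practical = 48000 Hz


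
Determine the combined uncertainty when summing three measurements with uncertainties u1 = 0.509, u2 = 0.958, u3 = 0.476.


For a sum of independent quantities, uc = sqrt(u1^2 + u2^2 + u3^2).
uc = sqrt(0.509^2 + 0.958^2 + 0.476^2)
uc = sqrt(0.259081 + 0.917764 + 0.226576)
uc = 1.1847

1.1847


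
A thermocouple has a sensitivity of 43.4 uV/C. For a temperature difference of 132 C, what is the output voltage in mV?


The thermocouple output V = sensitivity * dT.
V = 43.4 uV/C * 132 C
V = 5728.8 uV
V = 5.729 mV

5.729 mV


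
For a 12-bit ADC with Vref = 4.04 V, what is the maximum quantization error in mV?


The maximum quantization error is +/- LSB/2.
LSB = Vref / 2^n = 4.04 / 4096 = 0.00098633 V
Max error = LSB / 2 = 0.00098633 / 2 = 0.00049316 V
Max error = 0.4932 mV

0.4932 mV


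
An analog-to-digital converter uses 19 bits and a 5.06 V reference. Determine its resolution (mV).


The resolution (LSB) of an ADC is Vref / 2^n.
LSB = 5.06 / 2^19
LSB = 5.06 / 524288
LSB = 9.65e-06 V = 0.00965118 mV

0.00965118 mV


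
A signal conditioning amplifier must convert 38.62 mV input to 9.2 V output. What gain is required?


Gain = Vout / Vin (converting to same units).
G = 9.2 V / 38.62 mV
G = 9200.0 mV / 38.62 mV
G = 238.22

238.22


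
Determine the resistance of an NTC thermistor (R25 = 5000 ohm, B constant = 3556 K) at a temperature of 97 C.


NTC thermistor equation: Rt = R25 * exp(B * (1/T - 1/T25)).
T in Kelvin: 370.15 K, T25 = 298.15 K
1/T - 1/T25 = 1/370.15 - 1/298.15 = -0.00065241
B * (1/T - 1/T25) = 3556 * -0.00065241 = -2.32
Rt = 5000 * exp(-2.32) = 491.4 ohm

491.4 ohm


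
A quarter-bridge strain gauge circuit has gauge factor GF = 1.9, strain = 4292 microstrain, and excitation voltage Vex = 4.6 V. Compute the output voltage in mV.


Quarter bridge output: Vout = (GF * epsilon * Vex) / 4.
Vout = (1.9 * 4292e-6 * 4.6) / 4
Vout = 0.03751208 / 4 V
Vout = 0.00937802 V = 9.378 mV

9.378 mV


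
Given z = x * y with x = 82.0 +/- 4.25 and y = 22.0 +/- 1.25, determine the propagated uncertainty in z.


For a product z = x*y, the relative uncertainty is:
uz/z = sqrt((ux/x)^2 + (uy/y)^2)
Relative uncertainties: ux/x = 4.25/82.0 = 0.051829
uy/y = 1.25/22.0 = 0.056818
z = 82.0 * 22.0 = 1804.0
uz = 1804.0 * sqrt(0.051829^2 + 0.056818^2) = 138.739

138.739


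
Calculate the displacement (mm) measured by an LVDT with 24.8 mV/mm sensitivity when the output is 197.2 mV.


Displacement = Vout / sensitivity.
d = 197.2 / 24.8
d = 7.952 mm

7.952 mm


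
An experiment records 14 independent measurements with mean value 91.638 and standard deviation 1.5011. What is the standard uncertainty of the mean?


The standard uncertainty for Type A evaluation is u = s / sqrt(n).
u = 1.5011 / sqrt(14)
u = 1.5011 / 3.7417
u = 0.4012

0.4012


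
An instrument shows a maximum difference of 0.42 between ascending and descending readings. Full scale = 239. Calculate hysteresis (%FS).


Hysteresis = (max difference / full scale) * 100%.
H = (0.42 / 239) * 100
H = 0.176 %FS

0.176 %FS


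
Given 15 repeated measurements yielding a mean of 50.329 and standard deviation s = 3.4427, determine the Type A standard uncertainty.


The standard uncertainty for Type A evaluation is u = s / sqrt(n).
u = 3.4427 / sqrt(15)
u = 3.4427 / 3.873
u = 0.8889

0.8889


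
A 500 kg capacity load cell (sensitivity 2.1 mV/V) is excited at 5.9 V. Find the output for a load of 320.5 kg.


Vout = rated_output * Vex * (load / capacity).
Vout = 2.1 * 5.9 * (320.5 / 500)
Vout = 2.1 * 5.9 * 0.641
Vout = 7.942 mV

7.942 mV


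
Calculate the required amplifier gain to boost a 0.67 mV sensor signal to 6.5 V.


Gain = Vout / Vin (converting to same units).
G = 6.5 V / 0.67 mV
G = 6500.0 mV / 0.67 mV
G = 9701.49

9701.49


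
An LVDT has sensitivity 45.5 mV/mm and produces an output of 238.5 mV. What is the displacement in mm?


Displacement = Vout / sensitivity.
d = 238.5 / 45.5
d = 5.242 mm

5.242 mm


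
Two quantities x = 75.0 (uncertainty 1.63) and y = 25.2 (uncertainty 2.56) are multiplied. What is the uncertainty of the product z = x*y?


For a product z = x*y, the relative uncertainty is:
uz/z = sqrt((ux/x)^2 + (uy/y)^2)
Relative uncertainties: ux/x = 1.63/75.0 = 0.021733
uy/y = 2.56/25.2 = 0.101587
z = 75.0 * 25.2 = 1890.0
uz = 1890.0 * sqrt(0.021733^2 + 0.101587^2) = 196.345

196.345


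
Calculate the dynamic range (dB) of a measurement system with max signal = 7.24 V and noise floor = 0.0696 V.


Dynamic range = 20 * log10(Vmax / Vnoise).
DR = 20 * log10(7.24 / 0.0696)
DR = 20 * log10(104.02)
DR = 40.34 dB

40.34 dB


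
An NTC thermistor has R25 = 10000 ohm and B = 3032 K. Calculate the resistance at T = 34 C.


NTC thermistor equation: Rt = R25 * exp(B * (1/T - 1/T25)).
T in Kelvin: 307.15 K, T25 = 298.15 K
1/T - 1/T25 = 1/307.15 - 1/298.15 = -9.828e-05
B * (1/T - 1/T25) = 3032 * -9.828e-05 = -0.298
Rt = 10000 * exp(-0.298) = 7423.2 ohm

7423.2 ohm


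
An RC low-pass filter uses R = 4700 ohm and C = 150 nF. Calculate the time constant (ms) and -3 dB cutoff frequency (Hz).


Time constant: tau = R * C.
tau = 4700 * 1.50e-07 = 0.000705 s
tau = 0.705 ms
Cutoff frequency: fc = 1 / (2*pi*R*C).
fc = 1 / (2*pi*0.000705) = 225.75 Hz

tau = 0.705 ms, fc = 225.75 Hz


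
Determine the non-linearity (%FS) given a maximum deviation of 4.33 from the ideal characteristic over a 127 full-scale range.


Linearity error = (max deviation / full scale) * 100%.
Linearity = (4.33 / 127) * 100
Linearity = 3.409 %FS

3.409 %FS


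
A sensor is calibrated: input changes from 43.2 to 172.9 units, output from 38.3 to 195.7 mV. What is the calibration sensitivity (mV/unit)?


Sensitivity = (y2 - y1) / (x2 - x1).
S = (195.7 - 38.3) / (172.9 - 43.2)
S = 157.4 / 129.7
S = 1.2136 mV/unit

1.2136 mV/unit


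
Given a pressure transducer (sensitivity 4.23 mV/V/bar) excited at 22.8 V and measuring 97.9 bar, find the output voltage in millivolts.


Output = sensitivity * Vex * P.
Vout = 4.23 * 22.8 * 97.9
Vout = 96.444 * 97.9
Vout = 9441.87 mV

9441.87 mV


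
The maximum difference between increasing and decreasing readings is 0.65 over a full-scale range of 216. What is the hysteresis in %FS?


Hysteresis = (max difference / full scale) * 100%.
H = (0.65 / 216) * 100
H = 0.301 %FS

0.301 %FS


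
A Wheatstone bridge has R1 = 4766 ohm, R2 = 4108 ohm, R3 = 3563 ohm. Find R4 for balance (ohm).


At balance: R1*R4 = R2*R3, so R4 = R2*R3/R1.
R4 = 4108 * 3563 / 4766
R4 = 14636804 / 4766
R4 = 3071.09 ohm

3071.09 ohm


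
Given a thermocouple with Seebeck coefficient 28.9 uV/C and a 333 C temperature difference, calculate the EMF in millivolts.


The thermocouple output V = sensitivity * dT.
V = 28.9 uV/C * 333 C
V = 9623.7 uV
V = 9.624 mV

9.624 mV


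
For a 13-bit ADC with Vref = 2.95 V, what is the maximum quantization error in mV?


The maximum quantization error is +/- LSB/2.
LSB = Vref / 2^n = 2.95 / 8192 = 0.00036011 V
Max error = LSB / 2 = 0.00036011 / 2 = 0.00018005 V
Max error = 0.1801 mV

0.1801 mV


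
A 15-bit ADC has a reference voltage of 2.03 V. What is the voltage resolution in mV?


The resolution (LSB) of an ADC is Vref / 2^n.
LSB = 2.03 / 2^15
LSB = 2.03 / 32768
LSB = 6.195e-05 V = 0.06195068 mV

0.06195068 mV


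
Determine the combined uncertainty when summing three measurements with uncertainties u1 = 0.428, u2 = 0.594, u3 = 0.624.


For a sum of independent quantities, uc = sqrt(u1^2 + u2^2 + u3^2).
uc = sqrt(0.428^2 + 0.594^2 + 0.624^2)
uc = sqrt(0.183184 + 0.352836 + 0.389376)
uc = 0.962

0.962


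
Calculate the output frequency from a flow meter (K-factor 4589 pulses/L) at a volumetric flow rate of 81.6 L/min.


Frequency = K * Q / 60 (converting L/min to L/s).
f = 4589 * 81.6 / 60
f = 374462.4 / 60
f = 6241.04 Hz

6241.04 Hz


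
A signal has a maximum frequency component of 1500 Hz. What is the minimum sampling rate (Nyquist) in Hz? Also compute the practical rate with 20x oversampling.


By Nyquist theorem, fs_min = 2 * fmax.
fs_min = 2 * 1500 = 3000 Hz
Practical rate = 20 * fs_min = 20 * 3000 = 60000 Hz

fs_min = 3000 Hz, fs_practical = 60000 Hz


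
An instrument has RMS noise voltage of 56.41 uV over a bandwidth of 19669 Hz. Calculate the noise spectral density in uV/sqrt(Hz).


Noise spectral density = Vrms / sqrt(BW).
NSD = 56.41 / sqrt(19669)
NSD = 56.41 / 140.2462
NSD = 0.4022 uV/sqrt(Hz)

0.4022 uV/sqrt(Hz)


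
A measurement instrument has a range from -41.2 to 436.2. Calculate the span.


Span = upper range - lower range.
Span = 436.2 - (-41.2)
Span = 477.4

477.4


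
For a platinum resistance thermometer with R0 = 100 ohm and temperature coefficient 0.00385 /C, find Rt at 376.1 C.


The RTD equation: Rt = R0 * (1 + alpha * T).
Rt = 100 * (1 + 0.00385 * 376.1)
Rt = 100 * (1 + 1.447985)
Rt = 100 * 2.447985
Rt = 244.799 ohm

244.799 ohm


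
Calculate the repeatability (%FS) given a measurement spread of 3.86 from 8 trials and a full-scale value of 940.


Repeatability = (spread / full scale) * 100%.
R = (3.86 / 940) * 100
R = 0.411 %FS

0.411 %FS


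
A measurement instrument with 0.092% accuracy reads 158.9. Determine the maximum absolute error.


Absolute error = (accuracy% / 100) * reading.
Error = (0.092 / 100) * 158.9
Error = 0.00092 * 158.9
Error = 0.1462

0.1462


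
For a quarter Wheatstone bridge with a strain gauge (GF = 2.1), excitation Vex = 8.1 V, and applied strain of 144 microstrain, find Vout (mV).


Quarter bridge output: Vout = (GF * epsilon * Vex) / 4.
Vout = (2.1 * 144e-6 * 8.1) / 4
Vout = 0.00244944 / 4 V
Vout = 0.00061236 V = 0.6124 mV

0.6124 mV


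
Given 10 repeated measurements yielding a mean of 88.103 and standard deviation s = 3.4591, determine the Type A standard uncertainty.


The standard uncertainty for Type A evaluation is u = s / sqrt(n).
u = 3.4591 / sqrt(10)
u = 3.4591 / 3.1623
u = 1.0939

1.0939


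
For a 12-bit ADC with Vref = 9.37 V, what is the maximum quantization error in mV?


The maximum quantization error is +/- LSB/2.
LSB = Vref / 2^n = 9.37 / 4096 = 0.0022876 V
Max error = LSB / 2 = 0.0022876 / 2 = 0.0011438 V
Max error = 1.1438 mV

1.1438 mV


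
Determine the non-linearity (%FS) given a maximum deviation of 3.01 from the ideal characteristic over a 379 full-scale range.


Linearity error = (max deviation / full scale) * 100%.
Linearity = (3.01 / 379) * 100
Linearity = 0.794 %FS

0.794 %FS


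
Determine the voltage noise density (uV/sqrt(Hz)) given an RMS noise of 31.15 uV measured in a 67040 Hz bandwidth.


Noise spectral density = Vrms / sqrt(BW).
NSD = 31.15 / sqrt(67040)
NSD = 31.15 / 258.9208
NSD = 0.1203 uV/sqrt(Hz)

0.1203 uV/sqrt(Hz)


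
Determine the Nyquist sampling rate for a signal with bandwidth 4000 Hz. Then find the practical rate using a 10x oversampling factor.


By Nyquist theorem, fs_min = 2 * fmax.
fs_min = 2 * 4000 = 8000 Hz
Practical rate = 10 * fs_min = 10 * 8000 = 80000 Hz

fs_min = 8000 Hz, fs_practical = 80000 Hz


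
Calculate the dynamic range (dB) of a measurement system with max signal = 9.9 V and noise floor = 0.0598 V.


Dynamic range = 20 * log10(Vmax / Vnoise).
DR = 20 * log10(9.9 / 0.0598)
DR = 20 * log10(165.55)
DR = 44.38 dB

44.38 dB


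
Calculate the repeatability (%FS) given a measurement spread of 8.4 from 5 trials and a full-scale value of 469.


Repeatability = (spread / full scale) * 100%.
R = (8.4 / 469) * 100
R = 1.791 %FS

1.791 %FS


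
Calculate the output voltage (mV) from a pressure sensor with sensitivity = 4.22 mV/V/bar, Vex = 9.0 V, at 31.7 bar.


Output = sensitivity * Vex * P.
Vout = 4.22 * 9.0 * 31.7
Vout = 37.98 * 31.7
Vout = 1203.97 mV

1203.97 mV


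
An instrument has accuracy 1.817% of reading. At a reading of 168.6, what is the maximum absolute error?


Absolute error = (accuracy% / 100) * reading.
Error = (1.817 / 100) * 168.6
Error = 0.01817 * 168.6
Error = 3.0635

3.0635


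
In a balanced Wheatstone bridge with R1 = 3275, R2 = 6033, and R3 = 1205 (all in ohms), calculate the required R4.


At balance: R1*R4 = R2*R3, so R4 = R2*R3/R1.
R4 = 6033 * 1205 / 3275
R4 = 7269765 / 3275
R4 = 2219.78 ohm

2219.78 ohm


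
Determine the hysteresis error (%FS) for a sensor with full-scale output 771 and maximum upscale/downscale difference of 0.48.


Hysteresis = (max difference / full scale) * 100%.
H = (0.48 / 771) * 100
H = 0.062 %FS

0.062 %FS


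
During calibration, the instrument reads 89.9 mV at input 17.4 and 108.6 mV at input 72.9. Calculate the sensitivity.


Sensitivity = (y2 - y1) / (x2 - x1).
S = (108.6 - 89.9) / (72.9 - 17.4)
S = 18.7 / 55.5
S = 0.3369 mV/unit

0.3369 mV/unit


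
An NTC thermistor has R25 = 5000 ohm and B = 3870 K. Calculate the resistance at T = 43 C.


NTC thermistor equation: Rt = R25 * exp(B * (1/T - 1/T25)).
T in Kelvin: 316.15 K, T25 = 298.15 K
1/T - 1/T25 = 1/316.15 - 1/298.15 = -0.00019096
B * (1/T - 1/T25) = 3870 * -0.00019096 = -0.739
Rt = 5000 * exp(-0.739) = 2387.9 ohm

2387.9 ohm


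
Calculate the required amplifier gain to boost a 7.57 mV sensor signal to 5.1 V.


Gain = Vout / Vin (converting to same units).
G = 5.1 V / 7.57 mV
G = 5100.0 mV / 7.57 mV
G = 673.71

673.71


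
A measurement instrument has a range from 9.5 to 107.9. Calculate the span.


Span = upper range - lower range.
Span = 107.9 - (9.5)
Span = 98.4

98.4


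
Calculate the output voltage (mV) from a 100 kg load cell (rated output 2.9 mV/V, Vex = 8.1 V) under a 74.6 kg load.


Vout = rated_output * Vex * (load / capacity).
Vout = 2.9 * 8.1 * (74.6 / 100)
Vout = 2.9 * 8.1 * 0.746
Vout = 17.524 mV

17.524 mV


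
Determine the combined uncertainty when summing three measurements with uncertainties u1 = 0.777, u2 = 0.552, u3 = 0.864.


For a sum of independent quantities, uc = sqrt(u1^2 + u2^2 + u3^2).
uc = sqrt(0.777^2 + 0.552^2 + 0.864^2)
uc = sqrt(0.603729 + 0.304704 + 0.746496)
uc = 1.2864

1.2864


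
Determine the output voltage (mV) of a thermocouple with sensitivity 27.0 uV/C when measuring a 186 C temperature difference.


The thermocouple output V = sensitivity * dT.
V = 27.0 uV/C * 186 C
V = 5022.0 uV
V = 5.022 mV

5.022 mV


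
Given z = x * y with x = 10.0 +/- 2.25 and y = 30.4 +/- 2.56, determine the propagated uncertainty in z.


For a product z = x*y, the relative uncertainty is:
uz/z = sqrt((ux/x)^2 + (uy/y)^2)
Relative uncertainties: ux/x = 2.25/10.0 = 0.225
uy/y = 2.56/30.4 = 0.084211
z = 10.0 * 30.4 = 304.0
uz = 304.0 * sqrt(0.225^2 + 0.084211^2) = 73.034

73.034


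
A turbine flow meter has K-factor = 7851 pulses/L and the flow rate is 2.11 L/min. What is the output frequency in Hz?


Frequency = K * Q / 60 (converting L/min to L/s).
f = 7851 * 2.11 / 60
f = 16565.61 / 60
f = 276.09 Hz

276.09 Hz


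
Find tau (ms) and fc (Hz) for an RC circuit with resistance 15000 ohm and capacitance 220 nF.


Time constant: tau = R * C.
tau = 15000 * 2.20e-07 = 0.0033 s
tau = 3.3 ms
Cutoff frequency: fc = 1 / (2*pi*R*C).
fc = 1 / (2*pi*0.0033) = 48.23 Hz

tau = 3.3 ms, fc = 48.23 Hz


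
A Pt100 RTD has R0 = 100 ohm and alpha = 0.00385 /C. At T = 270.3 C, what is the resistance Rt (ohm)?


The RTD equation: Rt = R0 * (1 + alpha * T).
Rt = 100 * (1 + 0.00385 * 270.3)
Rt = 100 * (1 + 1.040655)
Rt = 100 * 2.040655
Rt = 204.066 ohm

204.066 ohm


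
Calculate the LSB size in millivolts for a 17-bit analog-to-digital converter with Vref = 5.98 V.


The resolution (LSB) of an ADC is Vref / 2^n.
LSB = 5.98 / 2^17
LSB = 5.98 / 131072
LSB = 4.562e-05 V = 0.04562378 mV

0.04562378 mV


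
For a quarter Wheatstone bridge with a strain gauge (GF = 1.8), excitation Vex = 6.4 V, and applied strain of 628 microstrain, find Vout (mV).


Quarter bridge output: Vout = (GF * epsilon * Vex) / 4.
Vout = (1.8 * 628e-6 * 6.4) / 4
Vout = 0.00723456 / 4 V
Vout = 0.00180864 V = 1.8086 mV

1.8086 mV


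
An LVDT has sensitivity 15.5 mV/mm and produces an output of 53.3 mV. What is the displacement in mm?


Displacement = Vout / sensitivity.
d = 53.3 / 15.5
d = 3.439 mm

3.439 mm


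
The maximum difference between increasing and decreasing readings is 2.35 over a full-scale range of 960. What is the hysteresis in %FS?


Hysteresis = (max difference / full scale) * 100%.
H = (2.35 / 960) * 100
H = 0.245 %FS

0.245 %FS


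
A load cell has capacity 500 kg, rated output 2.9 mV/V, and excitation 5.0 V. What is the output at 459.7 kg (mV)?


Vout = rated_output * Vex * (load / capacity).
Vout = 2.9 * 5.0 * (459.7 / 500)
Vout = 2.9 * 5.0 * 0.9194
Vout = 13.331 mV

13.331 mV


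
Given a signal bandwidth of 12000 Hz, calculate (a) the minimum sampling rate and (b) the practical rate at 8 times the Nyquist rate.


By Nyquist theorem, fs_min = 2 * fmax.
fs_min = 2 * 12000 = 24000 Hz
Practical rate = 8 * fs_min = 8 * 24000 = 192000 Hz

fs_min = 24000 Hz, fs_practical = 192000 Hz


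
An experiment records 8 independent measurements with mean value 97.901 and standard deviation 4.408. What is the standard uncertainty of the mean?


The standard uncertainty for Type A evaluation is u = s / sqrt(n).
u = 4.408 / sqrt(8)
u = 4.408 / 2.8284
u = 1.5585

1.5585


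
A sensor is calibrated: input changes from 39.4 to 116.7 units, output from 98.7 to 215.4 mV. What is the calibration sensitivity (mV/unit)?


Sensitivity = (y2 - y1) / (x2 - x1).
S = (215.4 - 98.7) / (116.7 - 39.4)
S = 116.7 / 77.3
S = 1.5097 mV/unit

1.5097 mV/unit


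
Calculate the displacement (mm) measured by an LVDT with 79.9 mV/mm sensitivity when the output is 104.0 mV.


Displacement = Vout / sensitivity.
d = 104.0 / 79.9
d = 1.302 mm

1.302 mm


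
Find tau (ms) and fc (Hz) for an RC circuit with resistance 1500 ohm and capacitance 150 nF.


Time constant: tau = R * C.
tau = 1500 * 1.50e-07 = 0.000225 s
tau = 0.225 ms
Cutoff frequency: fc = 1 / (2*pi*R*C).
fc = 1 / (2*pi*0.000225) = 707.36 Hz

tau = 0.225 ms, fc = 707.36 Hz


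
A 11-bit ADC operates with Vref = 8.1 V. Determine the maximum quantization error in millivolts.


The maximum quantization error is +/- LSB/2.
LSB = Vref / 2^n = 8.1 / 2048 = 0.00395508 V
Max error = LSB / 2 = 0.00395508 / 2 = 0.00197754 V
Max error = 1.9775 mV

1.9775 mV


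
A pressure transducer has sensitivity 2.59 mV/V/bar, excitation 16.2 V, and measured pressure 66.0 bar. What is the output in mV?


Output = sensitivity * Vex * P.
Vout = 2.59 * 16.2 * 66.0
Vout = 41.958 * 66.0
Vout = 2769.23 mV

2769.23 mV


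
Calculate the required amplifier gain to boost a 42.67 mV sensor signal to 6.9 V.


Gain = Vout / Vin (converting to same units).
G = 6.9 V / 42.67 mV
G = 6900.0 mV / 42.67 mV
G = 161.71

161.71


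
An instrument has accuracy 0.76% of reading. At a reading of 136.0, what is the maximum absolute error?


Absolute error = (accuracy% / 100) * reading.
Error = (0.76 / 100) * 136.0
Error = 0.0076 * 136.0
Error = 1.0336

1.0336


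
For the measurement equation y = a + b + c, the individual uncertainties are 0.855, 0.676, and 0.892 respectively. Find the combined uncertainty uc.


For a sum of independent quantities, uc = sqrt(u1^2 + u2^2 + u3^2).
uc = sqrt(0.855^2 + 0.676^2 + 0.892^2)
uc = sqrt(0.731025 + 0.456976 + 0.795664)
uc = 1.4084

1.4084


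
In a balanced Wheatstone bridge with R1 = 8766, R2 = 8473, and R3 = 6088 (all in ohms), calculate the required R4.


At balance: R1*R4 = R2*R3, so R4 = R2*R3/R1.
R4 = 8473 * 6088 / 8766
R4 = 51583624 / 8766
R4 = 5884.51 ohm

5884.51 ohm


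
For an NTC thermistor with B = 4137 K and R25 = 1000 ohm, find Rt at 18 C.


NTC thermistor equation: Rt = R25 * exp(B * (1/T - 1/T25)).
T in Kelvin: 291.15 K, T25 = 298.15 K
1/T - 1/T25 = 1/291.15 - 1/298.15 = 8.064e-05
B * (1/T - 1/T25) = 4137 * 8.064e-05 = 0.3336
Rt = 1000 * exp(0.3336) = 1396.0 ohm

1396.0 ohm


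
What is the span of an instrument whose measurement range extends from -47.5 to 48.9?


Span = upper range - lower range.
Span = 48.9 - (-47.5)
Span = 96.4

96.4


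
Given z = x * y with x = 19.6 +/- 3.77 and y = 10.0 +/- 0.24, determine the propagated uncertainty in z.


For a product z = x*y, the relative uncertainty is:
uz/z = sqrt((ux/x)^2 + (uy/y)^2)
Relative uncertainties: ux/x = 3.77/19.6 = 0.192347
uy/y = 0.24/10.0 = 0.024
z = 19.6 * 10.0 = 196.0
uz = 196.0 * sqrt(0.192347^2 + 0.024^2) = 37.992

37.992


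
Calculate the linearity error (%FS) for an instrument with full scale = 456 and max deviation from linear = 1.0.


Linearity error = (max deviation / full scale) * 100%.
Linearity = (1.0 / 456) * 100
Linearity = 0.219 %FS

0.219 %FS


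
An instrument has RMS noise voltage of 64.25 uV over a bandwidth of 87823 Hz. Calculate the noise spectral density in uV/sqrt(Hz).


Noise spectral density = Vrms / sqrt(BW).
NSD = 64.25 / sqrt(87823)
NSD = 64.25 / 296.3495
NSD = 0.2168 uV/sqrt(Hz)

0.2168 uV/sqrt(Hz)


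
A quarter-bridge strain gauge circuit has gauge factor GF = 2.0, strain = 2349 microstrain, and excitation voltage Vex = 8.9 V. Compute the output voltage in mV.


Quarter bridge output: Vout = (GF * epsilon * Vex) / 4.
Vout = (2.0 * 2349e-6 * 8.9) / 4
Vout = 0.0418122 / 4 V
Vout = 0.01045305 V = 10.4531 mV

10.4531 mV


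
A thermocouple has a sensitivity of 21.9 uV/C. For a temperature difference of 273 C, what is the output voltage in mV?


The thermocouple output V = sensitivity * dT.
V = 21.9 uV/C * 273 C
V = 5978.7 uV
V = 5.979 mV

5.979 mV


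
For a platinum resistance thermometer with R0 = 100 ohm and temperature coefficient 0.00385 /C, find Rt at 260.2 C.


The RTD equation: Rt = R0 * (1 + alpha * T).
Rt = 100 * (1 + 0.00385 * 260.2)
Rt = 100 * (1 + 1.00177)
Rt = 100 * 2.00177
Rt = 200.177 ohm

200.177 ohm


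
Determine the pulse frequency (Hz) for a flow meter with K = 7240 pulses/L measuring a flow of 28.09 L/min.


Frequency = K * Q / 60 (converting L/min to L/s).
f = 7240 * 28.09 / 60
f = 203371.6 / 60
f = 3389.53 Hz

3389.53 Hz


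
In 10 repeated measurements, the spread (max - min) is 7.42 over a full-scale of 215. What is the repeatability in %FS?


Repeatability = (spread / full scale) * 100%.
R = (7.42 / 215) * 100
R = 3.451 %FS

3.451 %FS


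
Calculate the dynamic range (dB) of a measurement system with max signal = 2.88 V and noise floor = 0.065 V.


Dynamic range = 20 * log10(Vmax / Vnoise).
DR = 20 * log10(2.88 / 0.065)
DR = 20 * log10(44.31)
DR = 32.93 dB

32.93 dB


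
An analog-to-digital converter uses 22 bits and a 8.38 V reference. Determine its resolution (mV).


The resolution (LSB) of an ADC is Vref / 2^n.
LSB = 8.38 / 2^22
LSB = 8.38 / 4194304
LSB = 2e-06 V = 0.00199795 mV

0.00199795 mV


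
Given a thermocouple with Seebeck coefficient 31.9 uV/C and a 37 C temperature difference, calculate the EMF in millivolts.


The thermocouple output V = sensitivity * dT.
V = 31.9 uV/C * 37 C
V = 1180.3 uV
V = 1.18 mV

1.18 mV


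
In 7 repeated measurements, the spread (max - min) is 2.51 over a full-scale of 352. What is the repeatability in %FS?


Repeatability = (spread / full scale) * 100%.
R = (2.51 / 352) * 100
R = 0.713 %FS

0.713 %FS


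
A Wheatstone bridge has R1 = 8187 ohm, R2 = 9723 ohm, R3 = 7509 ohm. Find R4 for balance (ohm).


At balance: R1*R4 = R2*R3, so R4 = R2*R3/R1.
R4 = 9723 * 7509 / 8187
R4 = 73010007 / 8187
R4 = 8917.8 ohm

8917.8 ohm


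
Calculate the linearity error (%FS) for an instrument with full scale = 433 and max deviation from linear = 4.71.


Linearity error = (max deviation / full scale) * 100%.
Linearity = (4.71 / 433) * 100
Linearity = 1.088 %FS

1.088 %FS


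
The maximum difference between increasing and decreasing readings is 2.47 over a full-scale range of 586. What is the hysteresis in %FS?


Hysteresis = (max difference / full scale) * 100%.
H = (2.47 / 586) * 100
H = 0.422 %FS

0.422 %FS


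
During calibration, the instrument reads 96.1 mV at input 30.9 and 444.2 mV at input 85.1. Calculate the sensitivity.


Sensitivity = (y2 - y1) / (x2 - x1).
S = (444.2 - 96.1) / (85.1 - 30.9)
S = 348.1 / 54.2
S = 6.4225 mV/unit

6.4225 mV/unit


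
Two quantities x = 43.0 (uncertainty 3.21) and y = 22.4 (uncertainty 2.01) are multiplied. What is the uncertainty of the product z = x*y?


For a product z = x*y, the relative uncertainty is:
uz/z = sqrt((ux/x)^2 + (uy/y)^2)
Relative uncertainties: ux/x = 3.21/43.0 = 0.074651
uy/y = 2.01/22.4 = 0.089732
z = 43.0 * 22.4 = 963.2
uz = 963.2 * sqrt(0.074651^2 + 0.089732^2) = 112.429

112.429


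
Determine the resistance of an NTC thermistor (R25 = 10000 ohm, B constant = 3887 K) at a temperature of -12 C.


NTC thermistor equation: Rt = R25 * exp(B * (1/T - 1/T25)).
T in Kelvin: 261.15 K, T25 = 298.15 K
1/T - 1/T25 = 1/261.15 - 1/298.15 = 0.0004752
B * (1/T - 1/T25) = 3887 * 0.0004752 = 1.8471
Rt = 10000 * exp(1.8471) = 63414.3 ohm

63414.3 ohm


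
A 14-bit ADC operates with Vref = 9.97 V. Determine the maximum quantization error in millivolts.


The maximum quantization error is +/- LSB/2.
LSB = Vref / 2^n = 9.97 / 16384 = 0.00060852 V
Max error = LSB / 2 = 0.00060852 / 2 = 0.00030426 V
Max error = 0.3043 mV

0.3043 mV


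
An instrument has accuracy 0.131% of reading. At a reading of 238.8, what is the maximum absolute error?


Absolute error = (accuracy% / 100) * reading.
Error = (0.131 / 100) * 238.8
Error = 0.00131 * 238.8
Error = 0.3128

0.3128


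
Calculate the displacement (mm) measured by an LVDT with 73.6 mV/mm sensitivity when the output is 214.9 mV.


Displacement = Vout / sensitivity.
d = 214.9 / 73.6
d = 2.92 mm

2.92 mm


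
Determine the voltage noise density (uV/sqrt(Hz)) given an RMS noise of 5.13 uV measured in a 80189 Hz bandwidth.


Noise spectral density = Vrms / sqrt(BW).
NSD = 5.13 / sqrt(80189)
NSD = 5.13 / 283.1766
NSD = 0.0181 uV/sqrt(Hz)

0.0181 uV/sqrt(Hz)


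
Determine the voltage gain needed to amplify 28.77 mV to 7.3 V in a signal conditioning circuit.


Gain = Vout / Vin (converting to same units).
G = 7.3 V / 28.77 mV
G = 7300.0 mV / 28.77 mV
G = 253.74

253.74


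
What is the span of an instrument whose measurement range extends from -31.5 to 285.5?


Span = upper range - lower range.
Span = 285.5 - (-31.5)
Span = 317.0

317.0


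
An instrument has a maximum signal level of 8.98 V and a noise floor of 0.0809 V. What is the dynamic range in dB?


Dynamic range = 20 * log10(Vmax / Vnoise).
DR = 20 * log10(8.98 / 0.0809)
DR = 20 * log10(111.0)
DR = 40.91 dB

40.91 dB


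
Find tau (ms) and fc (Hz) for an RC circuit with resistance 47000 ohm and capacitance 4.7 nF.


Time constant: tau = R * C.
tau = 47000 * 4.70e-09 = 0.0002209 s
tau = 0.2209 ms
Cutoff frequency: fc = 1 / (2*pi*R*C).
fc = 1 / (2*pi*0.0002209) = 720.48 Hz

tau = 0.2209 ms, fc = 720.48 Hz


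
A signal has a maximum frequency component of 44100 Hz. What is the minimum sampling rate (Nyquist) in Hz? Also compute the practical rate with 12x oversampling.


By Nyquist theorem, fs_min = 2 * fmax.
fs_min = 2 * 44100 = 88200 Hz
Practical rate = 12 * fs_min = 12 * 88200 = 1058400 Hz

fs_min = 88200 Hz, fs_practical = 1058400 Hz


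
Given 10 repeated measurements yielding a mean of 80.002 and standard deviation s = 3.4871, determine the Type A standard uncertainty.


The standard uncertainty for Type A evaluation is u = s / sqrt(n).
u = 3.4871 / sqrt(10)
u = 3.4871 / 3.1623
u = 1.1027

1.1027


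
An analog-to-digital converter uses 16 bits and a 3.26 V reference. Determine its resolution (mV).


The resolution (LSB) of an ADC is Vref / 2^n.
LSB = 3.26 / 2^16
LSB = 3.26 / 65536
LSB = 4.974e-05 V = 0.04974365 mV

0.04974365 mV


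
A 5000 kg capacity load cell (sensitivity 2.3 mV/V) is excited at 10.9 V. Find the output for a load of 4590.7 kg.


Vout = rated_output * Vex * (load / capacity).
Vout = 2.3 * 10.9 * (4590.7 / 5000)
Vout = 2.3 * 10.9 * 0.91814
Vout = 23.018 mV

23.018 mV


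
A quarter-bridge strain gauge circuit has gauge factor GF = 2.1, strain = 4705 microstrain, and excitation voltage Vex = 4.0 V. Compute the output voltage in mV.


Quarter bridge output: Vout = (GF * epsilon * Vex) / 4.
Vout = (2.1 * 4705e-6 * 4.0) / 4
Vout = 0.039522 / 4 V
Vout = 0.0098805 V = 9.8805 mV

9.8805 mV


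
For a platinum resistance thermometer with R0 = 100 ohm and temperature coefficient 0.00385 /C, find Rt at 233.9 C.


The RTD equation: Rt = R0 * (1 + alpha * T).
Rt = 100 * (1 + 0.00385 * 233.9)
Rt = 100 * (1 + 0.900515)
Rt = 100 * 1.900515
Rt = 190.052 ohm

190.052 ohm


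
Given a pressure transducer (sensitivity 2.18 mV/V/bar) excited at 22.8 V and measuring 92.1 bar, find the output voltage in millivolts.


Output = sensitivity * Vex * P.
Vout = 2.18 * 22.8 * 92.1
Vout = 49.704 * 92.1
Vout = 4577.74 mV

4577.74 mV


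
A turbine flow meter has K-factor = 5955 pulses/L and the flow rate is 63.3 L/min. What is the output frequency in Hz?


Frequency = K * Q / 60 (converting L/min to L/s).
f = 5955 * 63.3 / 60
f = 376951.5 / 60
f = 6282.52 Hz

6282.52 Hz


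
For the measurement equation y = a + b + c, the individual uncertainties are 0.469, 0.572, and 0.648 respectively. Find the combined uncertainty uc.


For a sum of independent quantities, uc = sqrt(u1^2 + u2^2 + u3^2).
uc = sqrt(0.469^2 + 0.572^2 + 0.648^2)
uc = sqrt(0.219961 + 0.327184 + 0.419904)
uc = 0.9834

0.9834


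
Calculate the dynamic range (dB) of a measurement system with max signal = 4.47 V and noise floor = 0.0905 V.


Dynamic range = 20 * log10(Vmax / Vnoise).
DR = 20 * log10(4.47 / 0.0905)
DR = 20 * log10(49.39)
DR = 33.87 dB

33.87 dB


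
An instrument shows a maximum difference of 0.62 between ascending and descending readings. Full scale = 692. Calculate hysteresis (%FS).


Hysteresis = (max difference / full scale) * 100%.
H = (0.62 / 692) * 100
H = 0.09 %FS

0.09 %FS


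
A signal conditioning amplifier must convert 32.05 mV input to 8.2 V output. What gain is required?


Gain = Vout / Vin (converting to same units).
G = 8.2 V / 32.05 mV
G = 8200.0 mV / 32.05 mV
G = 255.85

255.85


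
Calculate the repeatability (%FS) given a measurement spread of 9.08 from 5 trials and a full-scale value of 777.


Repeatability = (spread / full scale) * 100%.
R = (9.08 / 777) * 100
R = 1.169 %FS

1.169 %FS


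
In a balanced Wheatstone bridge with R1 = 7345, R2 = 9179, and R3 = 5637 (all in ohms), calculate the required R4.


At balance: R1*R4 = R2*R3, so R4 = R2*R3/R1.
R4 = 9179 * 5637 / 7345
R4 = 51742023 / 7345
R4 = 7044.52 ohm

7044.52 ohm


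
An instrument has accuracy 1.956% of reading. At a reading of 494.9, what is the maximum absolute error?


Absolute error = (accuracy% / 100) * reading.
Error = (1.956 / 100) * 494.9
Error = 0.01956 * 494.9
Error = 9.6802

9.6802


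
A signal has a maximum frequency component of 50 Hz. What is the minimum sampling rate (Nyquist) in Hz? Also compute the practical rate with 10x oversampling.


By Nyquist theorem, fs_min = 2 * fmax.
fs_min = 2 * 50 = 100 Hz
Practical rate = 10 * fs_min = 10 * 100 = 1000 Hz

fs_min = 100 Hz, fs_practical = 1000 Hz


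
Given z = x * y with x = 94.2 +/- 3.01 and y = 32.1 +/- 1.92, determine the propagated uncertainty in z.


For a product z = x*y, the relative uncertainty is:
uz/z = sqrt((ux/x)^2 + (uy/y)^2)
Relative uncertainties: ux/x = 3.01/94.2 = 0.031953
uy/y = 1.92/32.1 = 0.059813
z = 94.2 * 32.1 = 3023.8
uz = 3023.8 * sqrt(0.031953^2 + 0.059813^2) = 205.055

205.055


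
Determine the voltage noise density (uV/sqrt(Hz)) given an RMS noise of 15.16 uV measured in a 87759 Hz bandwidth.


Noise spectral density = Vrms / sqrt(BW).
NSD = 15.16 / sqrt(87759)
NSD = 15.16 / 296.2415
NSD = 0.0512 uV/sqrt(Hz)

0.0512 uV/sqrt(Hz)


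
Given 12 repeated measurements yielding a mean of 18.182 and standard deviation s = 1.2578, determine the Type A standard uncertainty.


The standard uncertainty for Type A evaluation is u = s / sqrt(n).
u = 1.2578 / sqrt(12)
u = 1.2578 / 3.4641
u = 0.3631

0.3631


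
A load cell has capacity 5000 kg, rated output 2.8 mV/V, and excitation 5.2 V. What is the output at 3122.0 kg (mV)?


Vout = rated_output * Vex * (load / capacity).
Vout = 2.8 * 5.2 * (3122.0 / 5000)
Vout = 2.8 * 5.2 * 0.6244
Vout = 9.091 mV

9.091 mV


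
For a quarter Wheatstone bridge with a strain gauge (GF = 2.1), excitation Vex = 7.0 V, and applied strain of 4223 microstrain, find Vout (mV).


Quarter bridge output: Vout = (GF * epsilon * Vex) / 4.
Vout = (2.1 * 4223e-6 * 7.0) / 4
Vout = 0.0620781 / 4 V
Vout = 0.01551953 V = 15.5195 mV

15.5195 mV


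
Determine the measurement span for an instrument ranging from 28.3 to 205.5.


Span = upper range - lower range.
Span = 205.5 - (28.3)
Span = 177.2

177.2


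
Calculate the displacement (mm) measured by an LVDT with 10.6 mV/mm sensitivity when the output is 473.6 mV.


Displacement = Vout / sensitivity.
d = 473.6 / 10.6
d = 44.679 mm

44.679 mm


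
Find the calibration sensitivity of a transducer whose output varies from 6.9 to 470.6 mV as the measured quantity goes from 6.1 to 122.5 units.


Sensitivity = (y2 - y1) / (x2 - x1).
S = (470.6 - 6.9) / (122.5 - 6.1)
S = 463.7 / 116.4
S = 3.9837 mV/unit

3.9837 mV/unit


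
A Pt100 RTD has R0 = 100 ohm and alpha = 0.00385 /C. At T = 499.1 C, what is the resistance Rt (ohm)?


The RTD equation: Rt = R0 * (1 + alpha * T).
Rt = 100 * (1 + 0.00385 * 499.1)
Rt = 100 * (1 + 1.921535)
Rt = 100 * 2.921535
Rt = 292.154 ohm

292.154 ohm


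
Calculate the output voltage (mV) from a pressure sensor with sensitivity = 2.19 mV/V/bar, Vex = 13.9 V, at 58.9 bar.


Output = sensitivity * Vex * P.
Vout = 2.19 * 13.9 * 58.9
Vout = 30.441 * 58.9
Vout = 1792.97 mV

1792.97 mV


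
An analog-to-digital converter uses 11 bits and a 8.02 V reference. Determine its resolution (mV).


The resolution (LSB) of an ADC is Vref / 2^n.
LSB = 8.02 / 2^11
LSB = 8.02 / 2048
LSB = 0.00391602 V = 3.91601562 mV

3.91601562 mV


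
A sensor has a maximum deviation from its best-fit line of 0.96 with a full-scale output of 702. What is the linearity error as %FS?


Linearity error = (max deviation / full scale) * 100%.
Linearity = (0.96 / 702) * 100
Linearity = 0.137 %FS

0.137 %FS


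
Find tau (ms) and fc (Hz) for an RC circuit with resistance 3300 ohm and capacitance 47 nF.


Time constant: tau = R * C.
tau = 3300 * 4.70e-08 = 0.0001551 s
tau = 0.1551 ms
Cutoff frequency: fc = 1 / (2*pi*R*C).
fc = 1 / (2*pi*0.0001551) = 1026.14 Hz

tau = 0.1551 ms, fc = 1026.14 Hz


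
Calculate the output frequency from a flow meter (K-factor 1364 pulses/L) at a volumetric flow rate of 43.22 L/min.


Frequency = K * Q / 60 (converting L/min to L/s).
f = 1364 * 43.22 / 60
f = 58952.08 / 60
f = 982.53 Hz

982.53 Hz


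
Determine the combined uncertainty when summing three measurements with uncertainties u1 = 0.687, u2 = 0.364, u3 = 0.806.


For a sum of independent quantities, uc = sqrt(u1^2 + u2^2 + u3^2).
uc = sqrt(0.687^2 + 0.364^2 + 0.806^2)
uc = sqrt(0.471969 + 0.132496 + 0.649636)
uc = 1.1199

1.1199


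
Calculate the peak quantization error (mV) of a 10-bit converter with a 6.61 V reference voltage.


The maximum quantization error is +/- LSB/2.
LSB = Vref / 2^n = 6.61 / 1024 = 0.00645508 V
Max error = LSB / 2 = 0.00645508 / 2 = 0.00322754 V
Max error = 3.2275 mV

3.2275 mV


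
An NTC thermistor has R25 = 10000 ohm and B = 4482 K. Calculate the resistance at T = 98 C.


NTC thermistor equation: Rt = R25 * exp(B * (1/T - 1/T25)).
T in Kelvin: 371.15 K, T25 = 298.15 K
1/T - 1/T25 = 1/371.15 - 1/298.15 = -0.00065969
B * (1/T - 1/T25) = 4482 * -0.00065969 = -2.9567
Rt = 10000 * exp(-2.9567) = 519.9 ohm

519.9 ohm


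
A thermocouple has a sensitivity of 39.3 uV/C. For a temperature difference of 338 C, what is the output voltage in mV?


The thermocouple output V = sensitivity * dT.
V = 39.3 uV/C * 338 C
V = 13283.4 uV
V = 13.283 mV

13.283 mV


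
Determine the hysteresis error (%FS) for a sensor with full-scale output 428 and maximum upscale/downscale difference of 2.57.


Hysteresis = (max difference / full scale) * 100%.
H = (2.57 / 428) * 100
H = 0.6 %FS

0.6 %FS


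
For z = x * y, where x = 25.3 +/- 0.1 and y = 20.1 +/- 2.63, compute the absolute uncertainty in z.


For a product z = x*y, the relative uncertainty is:
uz/z = sqrt((ux/x)^2 + (uy/y)^2)
Relative uncertainties: ux/x = 0.1/25.3 = 0.003953
uy/y = 2.63/20.1 = 0.130846
z = 25.3 * 20.1 = 508.5
uz = 508.5 * sqrt(0.003953^2 + 0.130846^2) = 66.569

66.569


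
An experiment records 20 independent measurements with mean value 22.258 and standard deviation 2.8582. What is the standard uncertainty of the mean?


The standard uncertainty for Type A evaluation is u = s / sqrt(n).
u = 2.8582 / sqrt(20)
u = 2.8582 / 4.4721
u = 0.6391

0.6391


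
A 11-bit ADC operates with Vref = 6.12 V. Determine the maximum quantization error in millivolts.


The maximum quantization error is +/- LSB/2.
LSB = Vref / 2^n = 6.12 / 2048 = 0.00298828 V
Max error = LSB / 2 = 0.00298828 / 2 = 0.00149414 V
Max error = 1.4941 mV

1.4941 mV


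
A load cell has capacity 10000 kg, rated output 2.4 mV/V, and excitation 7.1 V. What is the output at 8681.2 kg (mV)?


Vout = rated_output * Vex * (load / capacity).
Vout = 2.4 * 7.1 * (8681.2 / 10000)
Vout = 2.4 * 7.1 * 0.86812
Vout = 14.793 mV

14.793 mV


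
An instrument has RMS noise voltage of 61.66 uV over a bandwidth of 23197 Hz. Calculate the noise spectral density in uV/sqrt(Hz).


Noise spectral density = Vrms / sqrt(BW).
NSD = 61.66 / sqrt(23197)
NSD = 61.66 / 152.3056
NSD = 0.4048 uV/sqrt(Hz)

0.4048 uV/sqrt(Hz)


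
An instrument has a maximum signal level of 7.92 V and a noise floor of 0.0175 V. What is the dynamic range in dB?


Dynamic range = 20 * log10(Vmax / Vnoise).
DR = 20 * log10(7.92 / 0.0175)
DR = 20 * log10(452.57)
DR = 53.11 dB

53.11 dB


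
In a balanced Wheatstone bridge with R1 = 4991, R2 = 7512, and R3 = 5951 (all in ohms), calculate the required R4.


At balance: R1*R4 = R2*R3, so R4 = R2*R3/R1.
R4 = 7512 * 5951 / 4991
R4 = 44703912 / 4991
R4 = 8956.9 ohm

8956.9 ohm


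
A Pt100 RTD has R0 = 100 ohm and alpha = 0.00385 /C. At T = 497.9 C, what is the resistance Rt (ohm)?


The RTD equation: Rt = R0 * (1 + alpha * T).
Rt = 100 * (1 + 0.00385 * 497.9)
Rt = 100 * (1 + 1.916915)
Rt = 100 * 2.916915
Rt = 291.692 ohm

291.692 ohm


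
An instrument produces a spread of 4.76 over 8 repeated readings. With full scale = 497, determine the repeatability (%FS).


Repeatability = (spread / full scale) * 100%.
R = (4.76 / 497) * 100
R = 0.958 %FS

0.958 %FS
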